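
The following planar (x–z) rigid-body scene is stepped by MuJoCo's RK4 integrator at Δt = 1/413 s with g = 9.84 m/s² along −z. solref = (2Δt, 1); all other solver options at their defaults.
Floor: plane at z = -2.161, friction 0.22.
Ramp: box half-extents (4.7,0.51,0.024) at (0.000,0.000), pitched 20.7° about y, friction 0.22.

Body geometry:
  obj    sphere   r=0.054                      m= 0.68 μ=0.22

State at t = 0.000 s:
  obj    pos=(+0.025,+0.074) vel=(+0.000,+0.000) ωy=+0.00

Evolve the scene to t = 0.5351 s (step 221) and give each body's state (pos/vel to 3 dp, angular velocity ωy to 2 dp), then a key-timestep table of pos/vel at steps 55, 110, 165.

State at t = 0.5351 s:
  obj    pos=(+0.358,-0.052) vel=(+1.244,-0.470) ωy=+24.62

Key-timestep trajectory:
   step    t(s)  obj.x    obj.z    obj.vx   obj.vz 
     55  0.1332   +0.046  +0.066  +0.310  -0.117
    110  0.2663   +0.107  +0.043  +0.619  -0.234
    165  0.3995   +0.210  +0.004  +0.929  -0.351


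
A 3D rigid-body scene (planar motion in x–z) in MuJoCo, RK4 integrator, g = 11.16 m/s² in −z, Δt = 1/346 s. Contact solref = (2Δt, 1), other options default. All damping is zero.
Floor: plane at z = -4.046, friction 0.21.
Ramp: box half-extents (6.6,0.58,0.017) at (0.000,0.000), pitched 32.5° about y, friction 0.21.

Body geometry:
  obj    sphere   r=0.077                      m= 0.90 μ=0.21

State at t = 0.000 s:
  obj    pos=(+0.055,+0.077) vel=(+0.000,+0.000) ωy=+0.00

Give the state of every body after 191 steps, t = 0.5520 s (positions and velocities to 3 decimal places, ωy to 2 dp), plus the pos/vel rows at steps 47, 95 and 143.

State at t = 0.5520 s:
  obj    pos=(+0.605,-0.274) vel=(+1.994,-1.270) ωy=+30.70

Key-timestep trajectory:
   step    t(s)  obj.x    obj.z    obj.vx   obj.vz 
     47  0.1358   +0.088  +0.055  +0.491  -0.313
     95  0.2746   +0.191  -0.010  +0.992  -0.632
    143  0.4133   +0.363  -0.120  +1.493  -0.951


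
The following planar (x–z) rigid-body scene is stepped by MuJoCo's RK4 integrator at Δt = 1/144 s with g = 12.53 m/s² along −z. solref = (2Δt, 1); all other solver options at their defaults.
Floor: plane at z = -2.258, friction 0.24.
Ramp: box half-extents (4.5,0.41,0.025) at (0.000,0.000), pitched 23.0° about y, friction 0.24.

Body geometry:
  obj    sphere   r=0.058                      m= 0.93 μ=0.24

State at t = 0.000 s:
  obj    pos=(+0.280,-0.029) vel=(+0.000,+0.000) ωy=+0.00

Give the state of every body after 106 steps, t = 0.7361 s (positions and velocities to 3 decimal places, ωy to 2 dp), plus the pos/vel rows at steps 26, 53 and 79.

State at t = 0.7361 s:
  obj    pos=(+1.152,-0.399) vel=(+2.370,-1.006) ωy=+44.37

Key-timestep trajectory:
   step    t(s)  obj.x    obj.z    obj.vx   obj.vz 
     26  0.1806   +0.333  -0.051  +0.581  -0.247
     53  0.3681   +0.498  -0.121  +1.185  -0.503
     79  0.5486   +0.765  -0.234  +1.766  -0.750


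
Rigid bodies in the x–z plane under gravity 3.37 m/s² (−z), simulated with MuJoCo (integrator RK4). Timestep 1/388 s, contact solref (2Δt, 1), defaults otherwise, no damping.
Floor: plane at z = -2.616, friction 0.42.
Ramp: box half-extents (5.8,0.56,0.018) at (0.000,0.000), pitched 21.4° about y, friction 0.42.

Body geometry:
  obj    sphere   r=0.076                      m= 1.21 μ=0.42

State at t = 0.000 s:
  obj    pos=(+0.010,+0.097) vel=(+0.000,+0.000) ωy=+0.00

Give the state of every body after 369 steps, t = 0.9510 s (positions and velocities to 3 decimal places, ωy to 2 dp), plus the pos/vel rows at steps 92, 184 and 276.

State at t = 0.9510 s:
  obj    pos=(+0.380,-0.048) vel=(+0.778,-0.305) ωy=+10.99

Key-timestep trajectory:
   step    t(s)  obj.x    obj.z    obj.vx   obj.vz 
     92  0.2371   +0.033  +0.088  +0.194  -0.076
    184  0.4742   +0.102  +0.061  +0.388  -0.152
    276  0.7113   +0.217  +0.016  +0.582  -0.228


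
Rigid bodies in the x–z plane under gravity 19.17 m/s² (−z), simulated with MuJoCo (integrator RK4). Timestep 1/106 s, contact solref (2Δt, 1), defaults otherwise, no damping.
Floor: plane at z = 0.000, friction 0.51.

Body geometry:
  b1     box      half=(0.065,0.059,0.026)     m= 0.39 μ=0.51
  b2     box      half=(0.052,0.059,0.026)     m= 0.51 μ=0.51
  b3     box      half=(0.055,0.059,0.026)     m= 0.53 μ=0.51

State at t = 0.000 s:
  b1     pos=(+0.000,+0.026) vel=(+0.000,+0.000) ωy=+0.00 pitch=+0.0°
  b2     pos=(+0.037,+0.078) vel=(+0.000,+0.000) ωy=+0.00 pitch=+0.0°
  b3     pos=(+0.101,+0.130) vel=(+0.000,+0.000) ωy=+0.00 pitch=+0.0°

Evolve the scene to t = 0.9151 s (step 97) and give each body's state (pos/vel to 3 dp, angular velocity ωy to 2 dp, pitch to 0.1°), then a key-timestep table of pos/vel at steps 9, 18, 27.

State at t = 0.9151 s:
  b1     pos=(+0.000,+0.026) vel=(+0.000,+0.000) ωy=+0.00 pitch=+0.0°
  b2     pos=(+0.037,+0.078) vel=(+0.000,+0.000) ωy=+0.00 pitch=+0.1°
  b3     pos=(+0.126,+0.055) vel=(+0.000,+0.000) ωy=+0.00 pitch=+90.0°

Key-timestep trajectory:
   step    t(s)  b1.x    b1.z    b1.vx   b1.vz   b2.x    b2.z    b2.vx   b2.vz   b3.x    b3.z    b3.vx   b3.vz 
      9  0.0849   +0.000  +0.026  -0.001  +0.005   +0.037  +0.077  -0.001  +0.011   +0.111  +0.121  +0.239  -0.254
     18  0.1698   +0.000  +0.026  +0.000  +0.000   +0.037  +0.078  +0.000  +0.001   +0.133  +0.049  +0.068  -0.566
     27  0.2547   +0.000  +0.026  +0.000  +0.000   +0.037  +0.078  +0.000  +0.000   +0.127  +0.054  -0.023  +0.035


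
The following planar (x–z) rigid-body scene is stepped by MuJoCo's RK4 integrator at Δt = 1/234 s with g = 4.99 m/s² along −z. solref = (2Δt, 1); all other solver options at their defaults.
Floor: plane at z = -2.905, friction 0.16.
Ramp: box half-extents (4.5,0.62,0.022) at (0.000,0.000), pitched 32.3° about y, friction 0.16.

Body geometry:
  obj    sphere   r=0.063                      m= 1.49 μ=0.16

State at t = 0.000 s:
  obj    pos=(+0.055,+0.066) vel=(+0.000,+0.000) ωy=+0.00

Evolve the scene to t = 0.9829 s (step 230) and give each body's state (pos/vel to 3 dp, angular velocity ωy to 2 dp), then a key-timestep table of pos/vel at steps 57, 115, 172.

State at t = 0.9829 s:
  obj    pos=(+0.868,-0.448) vel=(+1.658,-1.038) ωy=+26.38

Key-timestep trajectory:
   step    t(s)  obj.x    obj.z    obj.vx   obj.vz 
     57  0.2436   +0.105  +0.034  +0.409  -0.261
    115  0.4915   +0.258  -0.063  +0.828  -0.522
    172  0.7350   +0.510  -0.222  +1.233  -0.792


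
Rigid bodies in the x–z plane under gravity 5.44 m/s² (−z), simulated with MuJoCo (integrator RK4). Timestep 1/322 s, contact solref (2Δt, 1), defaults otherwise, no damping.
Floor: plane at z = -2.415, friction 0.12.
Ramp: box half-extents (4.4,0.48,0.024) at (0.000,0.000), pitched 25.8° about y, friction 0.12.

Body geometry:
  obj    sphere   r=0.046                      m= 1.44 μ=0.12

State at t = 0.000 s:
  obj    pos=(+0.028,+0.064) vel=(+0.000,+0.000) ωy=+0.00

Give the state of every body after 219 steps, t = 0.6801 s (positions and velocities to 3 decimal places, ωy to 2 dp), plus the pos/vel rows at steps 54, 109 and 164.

State at t = 0.6801 s:
  obj    pos=(+0.399,-0.115) vel=(+1.090,-0.530) ωy=+21.65

Key-timestep trajectory:
   step    t(s)  obj.x    obj.z    obj.vx   obj.vz 
     54  0.1677   +0.051  +0.053  +0.269  -0.133
    109  0.3385   +0.120  +0.020  +0.541  -0.269
    164  0.5093   +0.236  -0.036  +0.818  -0.394


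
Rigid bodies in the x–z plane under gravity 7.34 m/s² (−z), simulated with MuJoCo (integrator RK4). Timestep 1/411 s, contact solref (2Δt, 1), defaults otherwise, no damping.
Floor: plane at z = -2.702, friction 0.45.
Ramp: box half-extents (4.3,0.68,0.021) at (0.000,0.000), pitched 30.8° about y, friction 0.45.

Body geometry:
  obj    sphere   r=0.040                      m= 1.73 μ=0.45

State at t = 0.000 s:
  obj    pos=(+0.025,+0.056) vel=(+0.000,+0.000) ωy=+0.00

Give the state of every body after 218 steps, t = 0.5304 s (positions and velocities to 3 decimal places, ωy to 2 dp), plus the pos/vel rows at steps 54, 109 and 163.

State at t = 0.5304 s:
  obj    pos=(+0.349,-0.137) vel=(+1.223,-0.729) ωy=+35.59

Key-timestep trajectory:
   step    t(s)  obj.x    obj.z    obj.vx   obj.vz 
     54  0.1314   +0.045  +0.044  +0.303  -0.181
    109  0.2652   +0.106  +0.008  +0.612  -0.365
    163  0.3966   +0.206  -0.052  +0.915  -0.545


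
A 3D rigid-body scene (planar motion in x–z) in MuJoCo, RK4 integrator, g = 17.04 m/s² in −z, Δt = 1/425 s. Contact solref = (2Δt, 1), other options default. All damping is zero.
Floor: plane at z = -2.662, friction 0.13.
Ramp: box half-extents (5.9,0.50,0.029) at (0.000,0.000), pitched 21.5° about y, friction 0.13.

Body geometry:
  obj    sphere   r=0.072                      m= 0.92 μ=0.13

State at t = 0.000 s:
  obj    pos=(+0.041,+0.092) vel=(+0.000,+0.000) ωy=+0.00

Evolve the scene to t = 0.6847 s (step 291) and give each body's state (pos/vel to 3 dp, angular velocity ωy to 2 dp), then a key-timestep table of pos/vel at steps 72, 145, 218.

State at t = 0.6847 s:
  obj    pos=(+1.014,-0.291) vel=(+2.842,-1.120) ωy=+42.41

Key-timestep trajectory:
   step    t(s)  obj.x    obj.z    obj.vx   obj.vz 
     72  0.1694   +0.101  +0.069  +0.703  -0.277
    145  0.3412   +0.283  -0.003  +1.416  -0.558
    218  0.5129   +0.587  -0.123  +2.129  -0.839


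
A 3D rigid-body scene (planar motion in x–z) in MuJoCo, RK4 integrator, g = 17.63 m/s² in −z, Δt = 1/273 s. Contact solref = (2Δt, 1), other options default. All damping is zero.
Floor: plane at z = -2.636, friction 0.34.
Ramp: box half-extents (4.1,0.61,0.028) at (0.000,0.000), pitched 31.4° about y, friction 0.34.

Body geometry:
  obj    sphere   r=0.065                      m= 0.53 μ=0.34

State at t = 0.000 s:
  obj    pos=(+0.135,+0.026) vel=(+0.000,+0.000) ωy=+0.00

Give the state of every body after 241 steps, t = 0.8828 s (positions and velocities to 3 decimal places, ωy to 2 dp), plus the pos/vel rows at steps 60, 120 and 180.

State at t = 0.8828 s:
  obj    pos=(+2.317,-1.306) vel=(+4.944,-3.018) ωy=+89.09

Key-timestep trajectory:
   step    t(s)  obj.x    obj.z    obj.vx   obj.vz 
     60  0.2198   +0.271  -0.056  +1.231  -0.751
    120  0.4396   +0.676  -0.304  +2.462  -1.503
    180  0.6593   +1.353  -0.717  +3.693  -2.254


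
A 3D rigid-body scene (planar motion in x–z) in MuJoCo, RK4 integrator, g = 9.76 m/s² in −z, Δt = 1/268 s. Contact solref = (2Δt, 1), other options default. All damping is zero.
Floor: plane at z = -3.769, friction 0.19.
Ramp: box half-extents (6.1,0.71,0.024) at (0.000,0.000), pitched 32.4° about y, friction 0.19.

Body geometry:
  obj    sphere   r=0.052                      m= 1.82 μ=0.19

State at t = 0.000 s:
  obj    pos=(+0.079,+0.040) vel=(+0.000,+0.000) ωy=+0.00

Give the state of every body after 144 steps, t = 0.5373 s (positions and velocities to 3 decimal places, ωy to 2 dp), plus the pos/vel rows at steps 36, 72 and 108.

State at t = 0.5373 s:
  obj    pos=(+0.534,-0.249) vel=(+1.695,-1.076) ωy=+38.58

Key-timestep trajectory:
   step    t(s)  obj.x    obj.z    obj.vx   obj.vz 
     36  0.1343   +0.107  +0.022  +0.424  -0.269
     72  0.2687   +0.193  -0.032  +0.848  -0.538
    108  0.4030   +0.335  -0.123  +1.271  -0.807


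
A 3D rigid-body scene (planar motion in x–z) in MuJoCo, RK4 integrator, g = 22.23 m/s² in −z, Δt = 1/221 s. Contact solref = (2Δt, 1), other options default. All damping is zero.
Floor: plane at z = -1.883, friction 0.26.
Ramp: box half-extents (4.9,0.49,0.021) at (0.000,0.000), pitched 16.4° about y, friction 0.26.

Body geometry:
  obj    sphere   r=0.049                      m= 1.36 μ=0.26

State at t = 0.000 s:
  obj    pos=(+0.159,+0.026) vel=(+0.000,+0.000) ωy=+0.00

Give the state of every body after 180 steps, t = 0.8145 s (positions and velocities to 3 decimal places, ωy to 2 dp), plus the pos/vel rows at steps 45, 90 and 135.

State at t = 0.8145 s:
  obj    pos=(+1.586,-0.394) vel=(+3.503,-1.031) ωy=+74.51

Key-timestep trajectory:
   step    t(s)  obj.x    obj.z    obj.vx   obj.vz 
     45  0.2036   +0.248  +0.000  +0.876  -0.258
     90  0.4072   +0.516  -0.079  +1.752  -0.516
    135  0.6109   +0.962  -0.210  +2.627  -0.773


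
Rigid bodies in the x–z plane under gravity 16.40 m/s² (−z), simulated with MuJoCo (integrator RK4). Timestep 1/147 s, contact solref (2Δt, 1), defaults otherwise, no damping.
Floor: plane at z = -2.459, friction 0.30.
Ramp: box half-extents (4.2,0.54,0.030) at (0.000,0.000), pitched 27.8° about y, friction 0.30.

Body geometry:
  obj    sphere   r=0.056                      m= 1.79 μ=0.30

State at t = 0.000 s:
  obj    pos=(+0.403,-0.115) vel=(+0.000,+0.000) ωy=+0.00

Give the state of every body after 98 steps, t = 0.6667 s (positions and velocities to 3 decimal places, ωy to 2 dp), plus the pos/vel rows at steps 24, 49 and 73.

State at t = 0.6667 s:
  obj    pos=(+1.477,-0.682) vel=(+3.222,-1.699) ωy=+65.02

Key-timestep trajectory:
   step    t(s)  obj.x    obj.z    obj.vx   obj.vz 
     24  0.1633   +0.467  -0.149  +0.789  -0.416
     49  0.3333   +0.672  -0.257  +1.611  -0.849
     73  0.4966   +0.999  -0.429  +2.400  -1.265


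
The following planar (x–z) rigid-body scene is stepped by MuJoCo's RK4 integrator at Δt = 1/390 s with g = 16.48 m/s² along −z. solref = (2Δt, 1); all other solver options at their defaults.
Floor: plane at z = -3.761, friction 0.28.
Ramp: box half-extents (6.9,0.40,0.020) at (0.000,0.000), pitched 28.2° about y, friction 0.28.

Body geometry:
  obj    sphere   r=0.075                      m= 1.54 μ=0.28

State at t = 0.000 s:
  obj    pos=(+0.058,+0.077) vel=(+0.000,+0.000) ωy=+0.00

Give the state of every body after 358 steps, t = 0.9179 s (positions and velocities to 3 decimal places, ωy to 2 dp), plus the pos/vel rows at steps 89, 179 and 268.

State at t = 0.9179 s:
  obj    pos=(+2.124,-1.031) vel=(+4.500,-2.413) ωy=+68.08

Key-timestep trajectory:
   step    t(s)  obj.x    obj.z    obj.vx   obj.vz 
     89  0.2282   +0.186  +0.008  +1.119  -0.600
    179  0.4590   +0.574  -0.200  +2.250  -1.207
    268  0.6872   +1.216  -0.544  +3.369  -1.806


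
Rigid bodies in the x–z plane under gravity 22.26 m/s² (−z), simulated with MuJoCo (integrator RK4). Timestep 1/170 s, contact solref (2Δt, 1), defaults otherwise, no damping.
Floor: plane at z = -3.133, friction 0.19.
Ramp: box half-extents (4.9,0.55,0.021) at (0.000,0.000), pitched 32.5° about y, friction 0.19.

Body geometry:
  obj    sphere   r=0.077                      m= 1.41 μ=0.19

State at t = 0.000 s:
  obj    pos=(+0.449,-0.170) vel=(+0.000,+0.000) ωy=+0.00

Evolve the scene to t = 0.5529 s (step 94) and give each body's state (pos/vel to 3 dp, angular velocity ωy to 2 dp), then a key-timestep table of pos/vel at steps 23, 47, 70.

State at t = 0.5529 s:
  obj    pos=(+1.551,-0.872) vel=(+3.985,-2.539) ωy=+61.31

Key-timestep trajectory:
   step    t(s)  obj.x    obj.z    obj.vx   obj.vz 
     23  0.1353   +0.515  -0.212  +0.976  -0.622
     47  0.2765   +0.725  -0.345  +1.993  -1.270
     70  0.4118   +1.060  -0.559  +2.968  -1.891


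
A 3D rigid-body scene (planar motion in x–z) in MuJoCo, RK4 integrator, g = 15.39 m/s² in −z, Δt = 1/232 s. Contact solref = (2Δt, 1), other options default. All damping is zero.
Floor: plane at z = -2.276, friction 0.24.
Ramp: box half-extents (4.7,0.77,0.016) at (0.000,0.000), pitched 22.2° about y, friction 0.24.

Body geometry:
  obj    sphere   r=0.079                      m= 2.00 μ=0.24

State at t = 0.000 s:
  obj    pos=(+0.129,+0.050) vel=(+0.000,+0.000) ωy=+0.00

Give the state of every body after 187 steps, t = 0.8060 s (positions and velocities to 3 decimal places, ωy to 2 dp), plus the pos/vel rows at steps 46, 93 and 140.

State at t = 0.8060 s:
  obj    pos=(+1.378,-0.460) vel=(+3.100,-1.265) ωy=+42.37

Key-timestep trajectory:
   step    t(s)  obj.x    obj.z    obj.vx   obj.vz 
     46  0.1983   +0.205  +0.019  +0.763  -0.311
     93  0.4009   +0.438  -0.076  +1.542  -0.629
    140  0.6034   +0.829  -0.236  +2.321  -0.947


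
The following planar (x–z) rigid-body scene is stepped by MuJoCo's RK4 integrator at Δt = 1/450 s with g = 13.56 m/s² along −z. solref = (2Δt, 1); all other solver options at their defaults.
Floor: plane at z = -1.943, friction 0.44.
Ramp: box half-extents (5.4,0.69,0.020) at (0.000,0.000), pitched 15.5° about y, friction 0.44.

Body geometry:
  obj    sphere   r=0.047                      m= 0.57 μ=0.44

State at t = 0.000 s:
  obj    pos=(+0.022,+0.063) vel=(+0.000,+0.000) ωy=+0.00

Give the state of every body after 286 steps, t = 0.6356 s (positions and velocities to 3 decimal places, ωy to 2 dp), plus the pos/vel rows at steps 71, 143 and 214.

State at t = 0.6356 s:
  obj    pos=(+0.526,-0.076) vel=(+1.585,-0.440) ωy=+35.00

Key-timestep trajectory:
   step    t(s)  obj.x    obj.z    obj.vx   obj.vz 
     71  0.1578   +0.053  +0.055  +0.394  -0.109
    143  0.3178   +0.148  +0.028  +0.793  -0.220
    214  0.4756   +0.304  -0.015  +1.186  -0.329


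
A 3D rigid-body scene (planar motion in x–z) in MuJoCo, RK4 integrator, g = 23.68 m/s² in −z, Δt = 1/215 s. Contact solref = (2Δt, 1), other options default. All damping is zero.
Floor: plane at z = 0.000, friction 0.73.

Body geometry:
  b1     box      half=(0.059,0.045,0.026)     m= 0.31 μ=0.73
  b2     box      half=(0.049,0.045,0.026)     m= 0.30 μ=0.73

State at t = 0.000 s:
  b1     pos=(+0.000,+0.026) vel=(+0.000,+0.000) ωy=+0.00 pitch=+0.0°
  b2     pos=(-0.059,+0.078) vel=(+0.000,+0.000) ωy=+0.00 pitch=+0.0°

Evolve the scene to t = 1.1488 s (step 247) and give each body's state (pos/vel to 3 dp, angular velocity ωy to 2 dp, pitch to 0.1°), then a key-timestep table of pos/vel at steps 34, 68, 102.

State at t = 1.1488 s:
  b1     pos=(+0.000,+0.026) vel=(+0.000,+0.000) ωy=+0.00 pitch=+0.0°
  b2     pos=(-0.179,+0.026) vel=(+0.000,+0.000) ωy=+0.00 pitch=+180.0°

Key-timestep trajectory:
   step    t(s)  b1.x    b1.z    b1.vx   b1.vz   b2.x    b2.z    b2.vx   b2.vz 
     34  0.1581   +0.000  +0.026  +0.000  +0.000   -0.060  +0.078  -0.028  -0.001
     68  0.3163   +0.000  +0.026  +0.000  +0.000   -0.083  +0.062  -0.321  -0.597
    102  0.4744   +0.000  +0.026  +0.000  +0.000   -0.141  +0.054  -0.337  -0.080


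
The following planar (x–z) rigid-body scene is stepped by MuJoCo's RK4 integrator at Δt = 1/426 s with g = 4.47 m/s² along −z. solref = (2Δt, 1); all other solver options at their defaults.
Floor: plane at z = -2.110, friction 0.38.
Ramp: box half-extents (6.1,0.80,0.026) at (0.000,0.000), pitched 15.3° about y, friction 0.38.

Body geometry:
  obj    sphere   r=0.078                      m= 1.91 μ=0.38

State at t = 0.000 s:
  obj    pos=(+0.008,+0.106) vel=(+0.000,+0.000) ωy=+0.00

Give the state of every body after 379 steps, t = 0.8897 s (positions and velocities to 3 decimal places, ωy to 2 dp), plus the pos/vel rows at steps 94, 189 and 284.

State at t = 0.8897 s:
  obj    pos=(+0.330,+0.018) vel=(+0.723,-0.198) ωy=+9.61

Key-timestep trajectory:
   step    t(s)  obj.x    obj.z    obj.vx   obj.vz 
     94  0.2207   +0.028  +0.100  +0.179  -0.049
    189  0.4437   +0.088  +0.084  +0.361  -0.099
    284  0.6667   +0.189  +0.056  +0.542  -0.148


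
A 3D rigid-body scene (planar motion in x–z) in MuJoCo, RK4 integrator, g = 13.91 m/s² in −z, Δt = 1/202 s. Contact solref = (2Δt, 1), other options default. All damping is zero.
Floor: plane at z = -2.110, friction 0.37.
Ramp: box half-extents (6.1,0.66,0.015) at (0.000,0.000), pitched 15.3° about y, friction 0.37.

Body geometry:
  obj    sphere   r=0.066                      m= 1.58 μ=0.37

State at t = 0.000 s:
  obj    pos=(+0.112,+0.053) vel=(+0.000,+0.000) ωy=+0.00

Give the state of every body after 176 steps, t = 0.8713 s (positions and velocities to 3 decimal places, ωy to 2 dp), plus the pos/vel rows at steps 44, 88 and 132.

State at t = 0.8713 s:
  obj    pos=(+1.072,-0.209) vel=(+2.203,-0.603) ωy=+34.60

Key-timestep trajectory:
   step    t(s)  obj.x    obj.z    obj.vx   obj.vz 
     44  0.2178   +0.172  +0.037  +0.551  -0.151
     88  0.4356   +0.352  -0.012  +1.102  -0.301
    132  0.6535   +0.652  -0.094  +1.653  -0.452


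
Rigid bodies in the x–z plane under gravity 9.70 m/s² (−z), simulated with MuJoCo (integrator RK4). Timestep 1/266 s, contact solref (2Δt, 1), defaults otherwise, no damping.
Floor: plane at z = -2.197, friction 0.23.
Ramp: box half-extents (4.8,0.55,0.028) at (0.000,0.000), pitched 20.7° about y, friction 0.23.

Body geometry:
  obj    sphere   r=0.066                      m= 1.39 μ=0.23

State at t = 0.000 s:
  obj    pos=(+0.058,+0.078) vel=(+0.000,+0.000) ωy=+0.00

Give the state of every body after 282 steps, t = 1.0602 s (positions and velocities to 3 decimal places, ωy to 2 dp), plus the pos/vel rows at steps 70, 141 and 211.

State at t = 1.0602 s:
  obj    pos=(+1.346,-0.408) vel=(+2.429,-0.918) ωy=+39.33

Key-timestep trajectory:
   step    t(s)  obj.x    obj.z    obj.vx   obj.vz 
     70  0.2632   +0.138  +0.049  +0.603  -0.228
    141  0.5301   +0.380  -0.043  +1.214  -0.459
    211  0.7932   +0.779  -0.194  +1.817  -0.687


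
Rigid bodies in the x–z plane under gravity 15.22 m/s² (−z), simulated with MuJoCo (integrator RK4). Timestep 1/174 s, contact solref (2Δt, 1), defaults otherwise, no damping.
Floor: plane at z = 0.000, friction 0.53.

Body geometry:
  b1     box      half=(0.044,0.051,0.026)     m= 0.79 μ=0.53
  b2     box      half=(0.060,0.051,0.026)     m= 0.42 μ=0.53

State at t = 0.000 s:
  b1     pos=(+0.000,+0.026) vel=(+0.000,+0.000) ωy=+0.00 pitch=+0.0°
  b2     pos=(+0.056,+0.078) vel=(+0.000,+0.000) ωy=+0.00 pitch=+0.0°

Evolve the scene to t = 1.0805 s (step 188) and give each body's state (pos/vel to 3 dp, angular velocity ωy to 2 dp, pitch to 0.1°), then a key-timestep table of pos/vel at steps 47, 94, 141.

State at t = 1.0805 s:
  b1     pos=(+0.000,+0.026) vel=(+0.000,+0.000) ωy=+0.00 pitch=+0.0°
  b2     pos=(+0.071,+0.061) vel=(+0.000,+0.000) ωy=-0.01 pitch=+46.4°

Key-timestep trajectory:
   step    t(s)  b1.x    b1.z    b1.vx   b1.vz   b2.x    b2.z    b2.vx   b2.vz 
     47  0.2701   +0.000  +0.026  +0.000  +0.000   +0.079  +0.064  -0.101  -0.022
     94  0.5402   +0.000  +0.026  +0.000  +0.000   +0.071  +0.062  +0.000  +0.000
    141  0.8103   +0.000  +0.026  +0.000  +0.000   +0.071  +0.061  +0.000  +0.000


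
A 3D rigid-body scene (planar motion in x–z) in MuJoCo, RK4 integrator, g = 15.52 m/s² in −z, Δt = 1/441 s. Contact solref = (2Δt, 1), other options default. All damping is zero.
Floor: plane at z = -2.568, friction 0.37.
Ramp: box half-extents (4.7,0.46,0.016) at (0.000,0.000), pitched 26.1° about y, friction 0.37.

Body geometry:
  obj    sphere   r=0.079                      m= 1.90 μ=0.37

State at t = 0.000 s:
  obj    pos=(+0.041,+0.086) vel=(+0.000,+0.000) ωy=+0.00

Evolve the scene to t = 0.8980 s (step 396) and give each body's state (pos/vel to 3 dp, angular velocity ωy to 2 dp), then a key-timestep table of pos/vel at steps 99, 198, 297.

State at t = 0.8980 s:
  obj    pos=(+1.807,-0.779) vel=(+3.933,-1.927) ωy=+55.43

Key-timestep trajectory:
   step    t(s)  obj.x    obj.z    obj.vx   obj.vz 
     99  0.2245   +0.151  +0.032  +0.983  -0.482
    198  0.4490   +0.482  -0.131  +1.967  -0.963
    297  0.6735   +1.034  -0.401  +2.950  -1.445


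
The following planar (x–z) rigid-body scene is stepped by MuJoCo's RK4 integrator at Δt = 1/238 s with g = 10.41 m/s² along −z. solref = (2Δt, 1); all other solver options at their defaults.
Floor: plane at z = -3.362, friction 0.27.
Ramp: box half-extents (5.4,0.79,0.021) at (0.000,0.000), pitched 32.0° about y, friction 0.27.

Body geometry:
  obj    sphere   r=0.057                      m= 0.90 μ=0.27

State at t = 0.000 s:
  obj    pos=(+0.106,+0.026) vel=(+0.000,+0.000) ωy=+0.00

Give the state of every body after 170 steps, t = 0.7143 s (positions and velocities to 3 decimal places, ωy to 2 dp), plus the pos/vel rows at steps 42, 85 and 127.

State at t = 0.7143 s:
  obj    pos=(+0.959,-0.507) vel=(+2.387,-1.492) ωy=+49.36

Key-timestep trajectory:
   step    t(s)  obj.x    obj.z    obj.vx   obj.vz 
     42  0.1765   +0.158  -0.007  +0.590  -0.369
     85  0.3571   +0.319  -0.107  +1.194  -0.746
    127  0.5336   +0.582  -0.272  +1.783  -1.114


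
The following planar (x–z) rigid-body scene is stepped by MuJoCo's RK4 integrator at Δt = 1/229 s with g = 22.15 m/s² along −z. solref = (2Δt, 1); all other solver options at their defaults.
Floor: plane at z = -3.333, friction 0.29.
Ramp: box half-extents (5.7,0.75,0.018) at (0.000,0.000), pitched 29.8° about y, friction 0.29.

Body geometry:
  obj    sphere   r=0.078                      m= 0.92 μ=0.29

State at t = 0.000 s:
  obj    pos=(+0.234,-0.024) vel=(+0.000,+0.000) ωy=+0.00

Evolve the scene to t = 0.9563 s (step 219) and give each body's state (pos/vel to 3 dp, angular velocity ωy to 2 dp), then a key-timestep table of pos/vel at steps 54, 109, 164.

State at t = 0.9563 s:
  obj    pos=(+3.355,-1.811) vel=(+6.525,-3.737) ωy=+96.39

Key-timestep trajectory:
   step    t(s)  obj.x    obj.z    obj.vx   obj.vz 
     54  0.2358   +0.424  -0.132  +1.609  -0.922
    109  0.4760   +1.007  -0.466  +3.248  -1.860
    164  0.7162   +1.984  -1.026  +4.887  -2.799


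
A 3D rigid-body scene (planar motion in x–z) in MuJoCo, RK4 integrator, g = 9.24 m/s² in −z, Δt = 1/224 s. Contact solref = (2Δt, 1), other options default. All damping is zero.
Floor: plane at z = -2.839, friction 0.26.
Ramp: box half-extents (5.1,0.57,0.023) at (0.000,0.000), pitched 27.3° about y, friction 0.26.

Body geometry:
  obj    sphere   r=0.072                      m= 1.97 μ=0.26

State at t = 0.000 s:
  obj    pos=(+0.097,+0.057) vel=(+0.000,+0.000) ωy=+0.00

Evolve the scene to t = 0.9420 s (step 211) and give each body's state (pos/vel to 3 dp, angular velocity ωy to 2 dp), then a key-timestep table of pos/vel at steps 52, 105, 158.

State at t = 0.9420 s:
  obj    pos=(+1.291,-0.559) vel=(+2.534,-1.308) ωy=+39.60

Key-timestep trajectory:
   step    t(s)  obj.x    obj.z    obj.vx   obj.vz 
     52  0.2321   +0.169  +0.019  +0.625  -0.322
    105  0.4688   +0.393  -0.096  +1.261  -0.651
    158  0.7054   +0.766  -0.289  +1.898  -0.979


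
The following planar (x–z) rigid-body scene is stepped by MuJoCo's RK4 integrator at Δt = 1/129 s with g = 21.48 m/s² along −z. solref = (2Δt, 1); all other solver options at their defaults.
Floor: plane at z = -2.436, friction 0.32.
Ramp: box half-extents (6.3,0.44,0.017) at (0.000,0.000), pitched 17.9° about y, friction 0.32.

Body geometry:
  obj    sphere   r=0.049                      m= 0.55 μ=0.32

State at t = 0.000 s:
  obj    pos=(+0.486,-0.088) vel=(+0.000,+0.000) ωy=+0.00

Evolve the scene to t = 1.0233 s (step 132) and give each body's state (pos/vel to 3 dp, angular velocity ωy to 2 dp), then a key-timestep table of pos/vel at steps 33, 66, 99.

State at t = 1.0233 s:
  obj    pos=(+2.835,-0.846) vel=(+4.591,-1.483) ωy=+98.46

Key-timestep trajectory:
   step    t(s)  obj.x    obj.z    obj.vx   obj.vz 
     33  0.2558   +0.633  -0.135  +1.148  -0.371
     66  0.5116   +1.073  -0.277  +2.296  -0.742
     99  0.7674   +1.808  -0.515  +3.444  -1.112


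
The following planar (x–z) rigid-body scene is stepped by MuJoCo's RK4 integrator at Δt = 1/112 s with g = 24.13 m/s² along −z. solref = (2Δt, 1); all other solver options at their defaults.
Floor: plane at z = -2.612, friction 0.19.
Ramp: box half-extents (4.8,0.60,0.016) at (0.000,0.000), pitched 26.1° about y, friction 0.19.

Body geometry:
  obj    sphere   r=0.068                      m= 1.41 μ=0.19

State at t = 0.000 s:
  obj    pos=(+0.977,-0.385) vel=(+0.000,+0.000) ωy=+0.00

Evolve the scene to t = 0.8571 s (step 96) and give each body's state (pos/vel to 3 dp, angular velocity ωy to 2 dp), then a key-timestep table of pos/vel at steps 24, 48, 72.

State at t = 0.8571 s:
  obj    pos=(+3.479,-1.611) vel=(+5.837,-2.860) ωy=+95.52

Key-timestep trajectory:
   step    t(s)  obj.x    obj.z    obj.vx   obj.vz 
     24  0.2143   +1.134  -0.462  +1.460  -0.715
     48  0.4286   +1.603  -0.692  +2.919  -1.430
     72  0.6429   +2.385  -1.075  +4.378  -2.145


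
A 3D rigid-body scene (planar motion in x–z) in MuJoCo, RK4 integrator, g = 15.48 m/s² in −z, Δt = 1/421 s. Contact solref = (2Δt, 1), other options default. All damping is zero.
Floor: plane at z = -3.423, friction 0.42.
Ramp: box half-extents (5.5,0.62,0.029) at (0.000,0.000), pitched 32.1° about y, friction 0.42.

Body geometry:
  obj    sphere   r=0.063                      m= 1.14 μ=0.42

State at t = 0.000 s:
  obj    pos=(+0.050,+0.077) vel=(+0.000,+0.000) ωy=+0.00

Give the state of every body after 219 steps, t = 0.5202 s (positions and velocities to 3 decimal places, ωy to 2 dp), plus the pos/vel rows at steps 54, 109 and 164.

State at t = 0.5202 s:
  obj    pos=(+0.724,-0.345) vel=(+2.589,-1.624) ωy=+48.51

Key-timestep trajectory:
   step    t(s)  obj.x    obj.z    obj.vx   obj.vz 
     54  0.1283   +0.091  +0.051  +0.639  -0.401
    109  0.2589   +0.217  -0.028  +1.289  -0.808
    164  0.3895   +0.428  -0.160  +1.939  -1.216


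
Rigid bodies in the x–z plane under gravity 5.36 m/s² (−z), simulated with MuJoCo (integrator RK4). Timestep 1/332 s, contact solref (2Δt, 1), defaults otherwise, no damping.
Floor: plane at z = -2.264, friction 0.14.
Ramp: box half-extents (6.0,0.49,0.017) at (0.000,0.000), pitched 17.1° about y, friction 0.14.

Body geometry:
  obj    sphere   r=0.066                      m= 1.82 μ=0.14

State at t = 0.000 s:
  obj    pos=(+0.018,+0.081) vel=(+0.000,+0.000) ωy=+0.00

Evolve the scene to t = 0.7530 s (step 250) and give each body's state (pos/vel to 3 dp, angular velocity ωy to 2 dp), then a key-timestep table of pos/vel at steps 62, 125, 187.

State at t = 0.7530 s:
  obj    pos=(+0.323,-0.013) vel=(+0.810,-0.249) ωy=+12.84

Key-timestep trajectory:
   step    t(s)  obj.x    obj.z    obj.vx   obj.vz 
     62  0.1867   +0.037  +0.076  +0.201  -0.062
    125  0.3765   +0.094  +0.058  +0.405  -0.125
    187  0.5633   +0.189  +0.029  +0.606  -0.186


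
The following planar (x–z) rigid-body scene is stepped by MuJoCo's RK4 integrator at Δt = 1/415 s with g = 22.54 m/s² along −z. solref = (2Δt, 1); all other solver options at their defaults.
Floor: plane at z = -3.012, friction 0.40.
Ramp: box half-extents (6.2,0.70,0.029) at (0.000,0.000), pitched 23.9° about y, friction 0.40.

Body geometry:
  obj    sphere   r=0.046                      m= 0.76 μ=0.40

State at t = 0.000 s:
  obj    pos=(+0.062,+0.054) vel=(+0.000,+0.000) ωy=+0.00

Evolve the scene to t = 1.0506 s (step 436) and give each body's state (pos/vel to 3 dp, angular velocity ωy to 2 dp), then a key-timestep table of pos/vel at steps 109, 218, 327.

State at t = 1.0506 s:
  obj    pos=(+3.353,-1.404) vel=(+6.265,-2.776) ωy=+148.96

Key-timestep trajectory:
   step    t(s)  obj.x    obj.z    obj.vx   obj.vz 
    109  0.2627   +0.268  -0.037  +1.566  -0.694
    218  0.5253   +0.885  -0.310  +3.133  -1.388
    327  0.7880   +1.913  -0.766  +4.699  -2.082


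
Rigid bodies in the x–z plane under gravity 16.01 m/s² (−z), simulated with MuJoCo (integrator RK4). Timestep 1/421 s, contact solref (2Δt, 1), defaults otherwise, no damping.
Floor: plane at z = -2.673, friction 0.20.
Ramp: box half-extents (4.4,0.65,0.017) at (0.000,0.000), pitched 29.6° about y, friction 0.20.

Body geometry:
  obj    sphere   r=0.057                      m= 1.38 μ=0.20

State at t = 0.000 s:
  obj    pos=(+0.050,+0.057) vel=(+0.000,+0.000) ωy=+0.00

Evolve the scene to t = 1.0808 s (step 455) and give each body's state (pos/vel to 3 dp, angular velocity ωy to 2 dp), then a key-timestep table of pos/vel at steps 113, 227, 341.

State at t = 1.0808 s:
  obj    pos=(+2.919,-1.573) vel=(+5.308,-3.016) ωy=+107.09

Key-timestep trajectory:
   step    t(s)  obj.x    obj.z    obj.vx   obj.vz 
    113  0.2684   +0.227  -0.044  +1.318  -0.749
    227  0.5392   +0.764  -0.349  +2.648  -1.505
    341  0.8100   +1.661  -0.859  +3.978  -2.260


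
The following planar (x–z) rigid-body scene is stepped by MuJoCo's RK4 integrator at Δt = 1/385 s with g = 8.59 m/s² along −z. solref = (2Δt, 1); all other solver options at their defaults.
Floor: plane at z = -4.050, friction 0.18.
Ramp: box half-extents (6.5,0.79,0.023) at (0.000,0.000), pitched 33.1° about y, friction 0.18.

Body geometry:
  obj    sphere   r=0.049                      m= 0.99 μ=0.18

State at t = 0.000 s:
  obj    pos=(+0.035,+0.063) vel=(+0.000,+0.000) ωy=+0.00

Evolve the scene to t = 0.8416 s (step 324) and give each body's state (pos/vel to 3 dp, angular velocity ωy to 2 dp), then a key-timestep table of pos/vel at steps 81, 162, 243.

State at t = 0.8416 s:
  obj    pos=(+1.043,-0.594) vel=(+2.398,-1.555) ωy=+55.60

Key-timestep trajectory:
   step    t(s)  obj.x    obj.z    obj.vx   obj.vz 
     81  0.2104   +0.098  +0.022  +0.602  -0.386
    162  0.4208   +0.287  -0.101  +1.197  -0.784
    243  0.6312   +0.602  -0.307  +1.797  -1.171


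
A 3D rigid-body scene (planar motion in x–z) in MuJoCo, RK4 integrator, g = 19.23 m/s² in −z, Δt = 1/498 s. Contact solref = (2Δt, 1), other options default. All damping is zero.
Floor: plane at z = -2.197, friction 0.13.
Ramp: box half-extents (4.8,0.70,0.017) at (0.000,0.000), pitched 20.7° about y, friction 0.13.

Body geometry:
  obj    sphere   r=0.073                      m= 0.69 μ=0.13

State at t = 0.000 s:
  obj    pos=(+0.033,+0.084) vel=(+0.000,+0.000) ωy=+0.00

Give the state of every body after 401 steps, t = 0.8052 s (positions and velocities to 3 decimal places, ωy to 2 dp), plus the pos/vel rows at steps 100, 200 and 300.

State at t = 0.8052 s:
  obj    pos=(+1.506,-0.473) vel=(+3.657,-1.382) ωy=+53.55

Key-timestep trajectory:
   step    t(s)  obj.x    obj.z    obj.vx   obj.vz 
    100  0.2008   +0.125  +0.049  +0.912  -0.345
    200  0.4016   +0.399  -0.055  +1.824  -0.689
    300  0.6024   +0.857  -0.228  +2.736  -1.034


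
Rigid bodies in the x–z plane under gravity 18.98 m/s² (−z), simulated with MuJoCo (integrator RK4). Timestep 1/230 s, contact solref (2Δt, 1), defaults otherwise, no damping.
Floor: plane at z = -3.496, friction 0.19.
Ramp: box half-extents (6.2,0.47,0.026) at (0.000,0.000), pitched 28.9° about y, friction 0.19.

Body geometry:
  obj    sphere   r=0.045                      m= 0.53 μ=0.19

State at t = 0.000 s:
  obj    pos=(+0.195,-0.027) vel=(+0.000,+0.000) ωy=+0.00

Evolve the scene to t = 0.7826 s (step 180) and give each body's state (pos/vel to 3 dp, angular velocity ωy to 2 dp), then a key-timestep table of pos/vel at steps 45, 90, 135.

State at t = 0.7826 s:
  obj    pos=(+1.952,-0.997) vel=(+4.489,-2.478) ωy=+113.91

Key-timestep trajectory:
   step    t(s)  obj.x    obj.z    obj.vx   obj.vz 
     45  0.1957   +0.305  -0.087  +1.123  -0.620
     90  0.3913   +0.634  -0.269  +2.245  -1.239
    135  0.5870   +1.184  -0.572  +3.367  -1.859


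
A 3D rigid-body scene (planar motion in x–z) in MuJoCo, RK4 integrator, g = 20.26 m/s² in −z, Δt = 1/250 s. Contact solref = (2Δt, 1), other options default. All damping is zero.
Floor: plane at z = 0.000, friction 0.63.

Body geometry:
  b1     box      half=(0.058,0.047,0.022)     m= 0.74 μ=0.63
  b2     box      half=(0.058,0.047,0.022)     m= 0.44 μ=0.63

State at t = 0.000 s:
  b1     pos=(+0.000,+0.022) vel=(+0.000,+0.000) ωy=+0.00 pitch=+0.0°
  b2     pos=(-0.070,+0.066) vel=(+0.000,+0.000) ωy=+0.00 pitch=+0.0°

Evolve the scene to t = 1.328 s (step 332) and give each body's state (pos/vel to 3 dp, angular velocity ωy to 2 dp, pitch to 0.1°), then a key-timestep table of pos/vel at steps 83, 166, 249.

State at t = 1.328 s:
  b1     pos=(+0.000,+0.022) vel=(+0.000,+0.000) ωy=+0.00 pitch=+0.0°
  b2     pos=(-0.081,+0.053) vel=(+0.000,+0.000) ωy=+0.01 pitch=-38.7°

Key-timestep trajectory:
   step    t(s)  b1.x    b1.z    b1.vx   b1.vz   b2.x    b2.z    b2.vx   b2.vz 
     83  0.3320   +0.000  +0.022  +0.000  +0.000   -0.081  +0.054  +0.000  +0.000
    166  0.6640   +0.000  +0.022  +0.000  +0.000   -0.081  +0.054  +0.000  +0.000
    249  0.9960   +0.000  +0.022  +0.000  +0.000   -0.081  +0.054  +0.000  +0.000


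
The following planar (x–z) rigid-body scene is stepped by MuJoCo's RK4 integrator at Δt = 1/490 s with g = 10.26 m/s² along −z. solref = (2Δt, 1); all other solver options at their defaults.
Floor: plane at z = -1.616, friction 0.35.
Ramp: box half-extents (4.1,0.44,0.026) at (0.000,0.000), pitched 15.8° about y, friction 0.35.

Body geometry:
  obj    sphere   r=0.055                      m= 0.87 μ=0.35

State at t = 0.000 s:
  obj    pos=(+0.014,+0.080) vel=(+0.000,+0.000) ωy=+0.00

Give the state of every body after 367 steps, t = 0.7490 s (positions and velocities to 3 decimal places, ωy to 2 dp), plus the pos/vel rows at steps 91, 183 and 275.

State at t = 0.7490 s:
  obj    pos=(+0.553,-0.072) vel=(+1.438,-0.407) ωy=+27.17

Key-timestep trajectory:
   step    t(s)  obj.x    obj.z    obj.vx   obj.vz 
     91  0.1857   +0.047  +0.071  +0.357  -0.101
    183  0.3735   +0.148  +0.042  +0.717  -0.203
    275  0.5612   +0.316  -0.005  +1.078  -0.305


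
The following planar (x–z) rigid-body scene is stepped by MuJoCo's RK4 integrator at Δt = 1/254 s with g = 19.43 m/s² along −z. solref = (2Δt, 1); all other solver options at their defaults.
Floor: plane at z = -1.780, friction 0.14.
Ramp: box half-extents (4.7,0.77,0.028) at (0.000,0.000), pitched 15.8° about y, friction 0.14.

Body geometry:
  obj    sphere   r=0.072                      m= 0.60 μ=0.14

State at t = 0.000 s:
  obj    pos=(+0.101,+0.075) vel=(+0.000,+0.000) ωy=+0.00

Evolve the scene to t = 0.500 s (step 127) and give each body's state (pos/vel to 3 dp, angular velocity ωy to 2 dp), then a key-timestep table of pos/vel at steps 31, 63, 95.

State at t = 0.500 s:
  obj    pos=(+0.556,-0.053) vel=(+1.818,-0.515) ωy=+26.23

Key-timestep trajectory:
   step    t(s)  obj.x    obj.z    obj.vx   obj.vz 
     31  0.1220   +0.128  +0.068  +0.444  -0.126
     63  0.2480   +0.213  +0.044  +0.902  -0.255
     95  0.3740   +0.355  +0.003  +1.360  -0.385


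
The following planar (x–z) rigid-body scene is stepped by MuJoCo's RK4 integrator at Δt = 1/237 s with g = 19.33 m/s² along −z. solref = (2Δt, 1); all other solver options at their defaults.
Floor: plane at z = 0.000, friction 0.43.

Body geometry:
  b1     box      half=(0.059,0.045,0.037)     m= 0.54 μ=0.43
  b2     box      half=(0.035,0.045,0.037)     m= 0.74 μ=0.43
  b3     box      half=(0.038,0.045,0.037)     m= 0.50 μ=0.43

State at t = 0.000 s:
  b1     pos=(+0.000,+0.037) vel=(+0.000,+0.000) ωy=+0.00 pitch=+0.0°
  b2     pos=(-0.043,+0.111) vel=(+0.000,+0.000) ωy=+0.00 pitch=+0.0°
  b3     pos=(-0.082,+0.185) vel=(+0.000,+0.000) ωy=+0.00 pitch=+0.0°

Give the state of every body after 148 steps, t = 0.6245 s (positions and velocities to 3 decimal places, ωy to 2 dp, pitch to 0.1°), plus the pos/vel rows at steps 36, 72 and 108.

State at t = 0.6245 s:
  b1     pos=(+0.000,+0.037) vel=(+0.000,+0.000) ωy=+0.00 pitch=+0.0°
  b2     pos=(-0.043,+0.112) vel=(+0.000,+0.000) ωy=+0.00 pitch=+1.7°
  b3     pos=(-0.113,+0.038) vel=(+0.000,+0.000) ωy=+0.01 pitch=-90.0°

Key-timestep trajectory:
   step    t(s)  b1.x    b1.z    b1.vx   b1.vz   b2.x    b2.z    b2.vx   b2.vz   b3.x    b3.z    b3.vx   b3.vz 
     36  0.1519   +0.000  +0.037  +0.000  +0.000   -0.043  +0.111  +0.001  +0.000   -0.104  +0.175  -0.358  -0.349
     72  0.3038   +0.000  +0.037  +0.000  +0.000   -0.043  +0.111  +0.000  +0.000   -0.149  +0.053  -0.054  +0.030
    108  0.4557   +0.000  +0.037  +0.000  +0.000   -0.043  +0.111  +0.000  +0.000   -0.143  +0.052  +0.166  -0.027


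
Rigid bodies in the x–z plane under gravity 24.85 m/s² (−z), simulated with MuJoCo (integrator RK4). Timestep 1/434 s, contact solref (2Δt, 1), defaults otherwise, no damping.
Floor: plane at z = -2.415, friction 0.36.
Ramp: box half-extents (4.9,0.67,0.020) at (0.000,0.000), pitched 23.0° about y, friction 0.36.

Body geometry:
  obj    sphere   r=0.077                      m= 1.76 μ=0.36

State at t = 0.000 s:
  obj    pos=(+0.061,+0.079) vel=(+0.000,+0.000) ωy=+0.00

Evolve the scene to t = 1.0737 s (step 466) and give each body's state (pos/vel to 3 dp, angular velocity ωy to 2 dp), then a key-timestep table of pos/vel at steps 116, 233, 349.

State at t = 1.0737 s:
  obj    pos=(+3.741,-1.483) vel=(+6.855,-2.910) ωy=+96.71

Key-timestep trajectory:
   step    t(s)  obj.x    obj.z    obj.vx   obj.vz 
    116  0.2673   +0.289  -0.017  +1.706  -0.724
    233  0.5369   +0.981  -0.311  +3.428  -1.455
    349  0.8041   +2.125  -0.797  +5.134  -2.179
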